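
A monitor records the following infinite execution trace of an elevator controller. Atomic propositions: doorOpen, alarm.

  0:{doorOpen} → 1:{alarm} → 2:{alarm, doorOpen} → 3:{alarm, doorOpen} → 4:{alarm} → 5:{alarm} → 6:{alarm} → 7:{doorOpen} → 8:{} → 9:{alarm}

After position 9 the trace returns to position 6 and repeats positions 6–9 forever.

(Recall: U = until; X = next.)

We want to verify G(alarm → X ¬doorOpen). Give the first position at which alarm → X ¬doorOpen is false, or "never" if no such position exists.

1

Check alarm → X ¬doorOpen at each position in order: 0 ✓.
At position 1 the labels are {alarm} and the next position 2 has {alarm, doorOpen}, so alarm → X ¬doorOpen is false there. This is the first violation.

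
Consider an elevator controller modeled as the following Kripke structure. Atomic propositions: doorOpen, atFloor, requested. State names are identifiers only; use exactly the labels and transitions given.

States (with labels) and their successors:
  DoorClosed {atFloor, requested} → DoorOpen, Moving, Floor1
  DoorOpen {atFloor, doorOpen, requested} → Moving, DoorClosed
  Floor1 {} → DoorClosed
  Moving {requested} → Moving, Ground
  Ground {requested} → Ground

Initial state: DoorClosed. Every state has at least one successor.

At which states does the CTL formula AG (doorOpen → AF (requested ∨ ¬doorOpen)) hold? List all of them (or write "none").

{DoorClosed, DoorOpen, Floor1, Moving, Ground}

States satisfying doorOpen → AF (requested ∨ ¬doorOpen): {DoorClosed, DoorOpen, Floor1, Moving, Ground}.
States satisfying AG (doorOpen → AF (requested ∨ ¬doorOpen)): {DoorClosed, DoorOpen, Floor1, Moving, Ground}.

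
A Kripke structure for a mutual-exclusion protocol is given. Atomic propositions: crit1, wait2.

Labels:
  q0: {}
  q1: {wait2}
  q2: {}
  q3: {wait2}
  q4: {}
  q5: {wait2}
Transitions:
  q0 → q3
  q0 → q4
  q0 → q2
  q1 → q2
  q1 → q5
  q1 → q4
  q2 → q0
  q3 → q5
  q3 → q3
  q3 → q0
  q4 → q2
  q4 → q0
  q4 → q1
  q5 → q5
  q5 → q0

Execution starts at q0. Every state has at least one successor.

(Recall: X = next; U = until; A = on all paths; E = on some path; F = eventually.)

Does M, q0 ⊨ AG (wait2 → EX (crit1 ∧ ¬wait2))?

Violated

States satisfying wait2 → EX (crit1 ∧ ¬wait2): {q0, q2, q4}.
States satisfying AG (wait2 → EX (crit1 ∧ ¬wait2)): ∅.
q1 is reachable from q0 and violates wait2 → EX (crit1 ∧ ¬wait2), so AG fails at q0.
q0 ∉ Sat(AG (wait2 → EX (crit1 ∧ ¬wait2))).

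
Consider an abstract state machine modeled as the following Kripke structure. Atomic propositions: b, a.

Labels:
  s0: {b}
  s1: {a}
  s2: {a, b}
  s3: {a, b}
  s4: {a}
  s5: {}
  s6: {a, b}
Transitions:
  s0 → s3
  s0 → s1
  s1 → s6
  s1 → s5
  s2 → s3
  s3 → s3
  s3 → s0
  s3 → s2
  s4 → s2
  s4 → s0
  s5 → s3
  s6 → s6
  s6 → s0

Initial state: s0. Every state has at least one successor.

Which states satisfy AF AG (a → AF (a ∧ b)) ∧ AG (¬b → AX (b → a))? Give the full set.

{s0, s1, s2, s3, s5, s6}

States satisfying AG (a → AF (a ∧ b)): {s0, s1, s2, s3, s4, s5, s6}.
States satisfying AF AG (a → AF (a ∧ b)): {s0, s1, s2, s3, s4, s5, s6}.
States satisfying ¬b → AX (b → a): {s0, s1, s2, s3, s5, s6}.
States satisfying AG (¬b → AX (b → a)): {s0, s1, s2, s3, s5, s6}.
States satisfying AF AG (a → AF (a ∧ b)) ∧ AG (¬b → AX (b → a)): {s0, s1, s2, s3, s5, s6}.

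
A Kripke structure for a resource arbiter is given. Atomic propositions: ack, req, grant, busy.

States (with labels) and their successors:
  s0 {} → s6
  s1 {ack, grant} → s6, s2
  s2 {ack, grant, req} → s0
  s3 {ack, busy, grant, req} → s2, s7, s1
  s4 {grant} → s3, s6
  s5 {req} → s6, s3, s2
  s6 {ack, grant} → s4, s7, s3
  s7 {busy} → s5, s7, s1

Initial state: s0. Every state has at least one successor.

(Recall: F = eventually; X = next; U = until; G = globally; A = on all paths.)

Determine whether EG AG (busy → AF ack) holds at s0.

States satisfying AG (busy → AF ack): ∅.
States satisfying EG AG (busy → AF ack): ∅.
No suitable path/successor from s0 witnesses the formula.
s0 ∉ Sat(EG AG (busy → AF ack)).

No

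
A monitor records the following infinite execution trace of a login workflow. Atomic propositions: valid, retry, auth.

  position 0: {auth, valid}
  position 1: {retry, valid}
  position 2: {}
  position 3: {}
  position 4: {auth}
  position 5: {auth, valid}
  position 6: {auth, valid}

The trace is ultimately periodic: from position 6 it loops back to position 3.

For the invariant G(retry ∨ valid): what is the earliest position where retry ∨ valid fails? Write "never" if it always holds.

2

Check retry ∨ valid at each position in order: 0 ✓, 1 ✓.
At position 2 the labels are {}, so retry ∨ valid is false there. This is the first violation.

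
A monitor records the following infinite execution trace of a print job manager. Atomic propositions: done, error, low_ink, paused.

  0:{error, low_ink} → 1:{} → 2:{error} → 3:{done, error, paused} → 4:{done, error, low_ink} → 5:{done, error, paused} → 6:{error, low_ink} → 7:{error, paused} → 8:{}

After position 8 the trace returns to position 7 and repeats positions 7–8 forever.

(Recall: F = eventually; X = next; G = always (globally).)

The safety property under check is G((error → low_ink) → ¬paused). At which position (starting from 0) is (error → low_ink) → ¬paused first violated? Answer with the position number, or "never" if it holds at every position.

never

(error → low_ink) → ¬paused holds at every position 0..8, and those are all the positions the trace ever visits, so the invariant G((error → low_ink) → ¬paused) is never violated.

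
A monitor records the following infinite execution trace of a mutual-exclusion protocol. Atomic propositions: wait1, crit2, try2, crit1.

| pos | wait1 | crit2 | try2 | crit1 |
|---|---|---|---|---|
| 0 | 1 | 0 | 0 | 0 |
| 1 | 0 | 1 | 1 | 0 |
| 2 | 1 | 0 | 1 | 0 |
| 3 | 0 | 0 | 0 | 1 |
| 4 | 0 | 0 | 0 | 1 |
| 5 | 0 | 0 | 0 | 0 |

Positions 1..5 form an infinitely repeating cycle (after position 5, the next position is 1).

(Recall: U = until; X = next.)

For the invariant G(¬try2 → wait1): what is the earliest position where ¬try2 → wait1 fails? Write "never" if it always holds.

3

Check ¬try2 → wait1 at each position in order: 0 ✓, 1 ✓, 2 ✓.
At position 3 the labels are {crit1}, so ¬try2 → wait1 is false there. This is the first violation.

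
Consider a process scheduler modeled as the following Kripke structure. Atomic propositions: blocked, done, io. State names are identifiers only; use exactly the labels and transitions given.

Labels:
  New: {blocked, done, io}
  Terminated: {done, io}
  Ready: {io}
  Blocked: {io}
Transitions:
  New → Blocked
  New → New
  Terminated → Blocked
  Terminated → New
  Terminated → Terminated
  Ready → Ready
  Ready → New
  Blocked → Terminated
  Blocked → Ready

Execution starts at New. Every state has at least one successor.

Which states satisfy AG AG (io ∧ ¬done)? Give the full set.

none

States satisfying AG (io ∧ ¬done): ∅.
States satisfying AG AG (io ∧ ¬done): ∅.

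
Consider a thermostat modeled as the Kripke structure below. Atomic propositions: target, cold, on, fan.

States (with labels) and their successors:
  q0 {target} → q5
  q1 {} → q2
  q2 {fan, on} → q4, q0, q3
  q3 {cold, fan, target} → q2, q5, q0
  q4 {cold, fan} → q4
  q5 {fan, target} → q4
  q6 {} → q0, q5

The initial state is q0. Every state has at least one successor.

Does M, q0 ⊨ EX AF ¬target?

Yes

States satisfying AF ¬target: {q0, q1, q2, q3, q4, q5, q6}.
States satisfying EX AF ¬target: {q0, q1, q2, q3, q4, q5, q6}.
q0 ∈ Sat(EX AF ¬target).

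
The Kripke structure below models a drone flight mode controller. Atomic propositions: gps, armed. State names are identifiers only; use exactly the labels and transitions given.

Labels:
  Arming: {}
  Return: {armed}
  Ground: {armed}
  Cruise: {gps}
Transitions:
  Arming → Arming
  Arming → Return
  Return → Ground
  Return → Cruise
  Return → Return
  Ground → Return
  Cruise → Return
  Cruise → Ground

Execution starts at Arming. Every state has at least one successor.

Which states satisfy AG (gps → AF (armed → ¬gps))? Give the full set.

{Arming, Return, Ground, Cruise}

States satisfying gps → AF (armed → ¬gps): {Arming, Return, Ground, Cruise}.
States satisfying AG (gps → AF (armed → ¬gps)): {Arming, Return, Ground, Cruise}.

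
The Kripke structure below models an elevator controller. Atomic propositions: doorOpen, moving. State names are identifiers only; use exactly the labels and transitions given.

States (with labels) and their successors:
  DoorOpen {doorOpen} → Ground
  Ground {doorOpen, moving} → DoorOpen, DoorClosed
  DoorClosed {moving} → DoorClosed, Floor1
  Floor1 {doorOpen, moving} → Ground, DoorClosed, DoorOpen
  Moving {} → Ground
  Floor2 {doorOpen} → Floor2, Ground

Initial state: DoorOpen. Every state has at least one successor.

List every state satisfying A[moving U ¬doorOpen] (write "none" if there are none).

{DoorClosed, Moving}

States satisfying moving: {Ground, DoorClosed, Floor1}.
States satisfying ¬doorOpen: {DoorClosed, Moving}.
States satisfying A[moving U ¬doorOpen]: {DoorClosed, Moving}.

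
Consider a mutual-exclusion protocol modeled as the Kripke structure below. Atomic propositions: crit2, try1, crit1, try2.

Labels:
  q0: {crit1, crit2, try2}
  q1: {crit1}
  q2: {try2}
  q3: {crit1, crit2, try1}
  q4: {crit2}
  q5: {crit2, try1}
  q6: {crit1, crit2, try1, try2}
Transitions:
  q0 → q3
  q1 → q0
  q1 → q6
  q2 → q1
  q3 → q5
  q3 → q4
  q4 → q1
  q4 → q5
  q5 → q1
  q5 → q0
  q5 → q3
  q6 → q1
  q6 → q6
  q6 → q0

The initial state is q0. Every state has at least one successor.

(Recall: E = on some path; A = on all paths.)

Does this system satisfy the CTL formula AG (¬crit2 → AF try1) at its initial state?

Satisfied

States satisfying ¬crit2 → AF try1: {q0, q1, q2, q3, q4, q5, q6}.
States satisfying AG (¬crit2 → AF try1): {q0, q1, q2, q3, q4, q5, q6}.
Every state reachable from q0 satisfies ¬crit2 → AF try1.
q0 ∈ Sat(AG (¬crit2 → AF try1)).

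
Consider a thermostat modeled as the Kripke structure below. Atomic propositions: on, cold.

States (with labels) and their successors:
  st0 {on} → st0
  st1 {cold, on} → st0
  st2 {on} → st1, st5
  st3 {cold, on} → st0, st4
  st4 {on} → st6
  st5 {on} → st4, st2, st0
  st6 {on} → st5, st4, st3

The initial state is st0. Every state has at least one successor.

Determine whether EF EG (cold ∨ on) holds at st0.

States satisfying EG (cold ∨ on): {st0, st1, st2, st3, st4, st5, st6}.
States satisfying EF EG (cold ∨ on): {st0, st1, st2, st3, st4, st5, st6}.
Some path from st0 reaches a state where EG (cold ∨ on) holds.
st0 ∈ Sat(EF EG (cold ∨ on)).

Holds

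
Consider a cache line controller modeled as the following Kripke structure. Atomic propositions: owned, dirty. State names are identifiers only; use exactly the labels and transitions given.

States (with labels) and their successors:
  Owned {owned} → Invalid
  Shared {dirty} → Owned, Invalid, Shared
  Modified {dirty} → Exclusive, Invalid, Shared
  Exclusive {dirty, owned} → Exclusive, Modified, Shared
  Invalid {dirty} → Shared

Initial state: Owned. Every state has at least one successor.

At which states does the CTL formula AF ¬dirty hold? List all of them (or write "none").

{Owned}

States satisfying ¬dirty: {Owned}.
States satisfying AF ¬dirty: {Owned}.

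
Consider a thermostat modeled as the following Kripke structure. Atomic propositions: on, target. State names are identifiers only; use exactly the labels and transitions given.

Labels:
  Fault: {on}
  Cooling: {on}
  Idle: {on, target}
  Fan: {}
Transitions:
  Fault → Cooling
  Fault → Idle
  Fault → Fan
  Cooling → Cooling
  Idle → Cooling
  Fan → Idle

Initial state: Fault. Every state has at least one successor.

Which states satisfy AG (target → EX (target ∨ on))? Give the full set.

States satisfying target → EX (target ∨ on): {Fault, Cooling, Idle, Fan}.
States satisfying AG (target → EX (target ∨ on)): {Fault, Cooling, Idle, Fan}.

{Fault, Cooling, Idle, Fan}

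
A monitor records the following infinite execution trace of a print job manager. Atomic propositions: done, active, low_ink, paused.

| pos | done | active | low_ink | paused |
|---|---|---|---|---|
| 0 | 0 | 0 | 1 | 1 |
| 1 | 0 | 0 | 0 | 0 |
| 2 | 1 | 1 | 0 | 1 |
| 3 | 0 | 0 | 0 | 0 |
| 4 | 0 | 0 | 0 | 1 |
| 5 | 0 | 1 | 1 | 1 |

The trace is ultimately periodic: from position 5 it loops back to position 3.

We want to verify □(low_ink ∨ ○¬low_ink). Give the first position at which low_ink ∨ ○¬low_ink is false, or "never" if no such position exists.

4

Check low_ink ∨ ○¬low_ink at each position in order: 0 ✓, 1 ✓, 2 ✓, 3 ✓.
At position 4 the labels are {paused} and the next position 5 has {active, low_ink, paused}, so low_ink ∨ ○¬low_ink is false there. This is the first violation.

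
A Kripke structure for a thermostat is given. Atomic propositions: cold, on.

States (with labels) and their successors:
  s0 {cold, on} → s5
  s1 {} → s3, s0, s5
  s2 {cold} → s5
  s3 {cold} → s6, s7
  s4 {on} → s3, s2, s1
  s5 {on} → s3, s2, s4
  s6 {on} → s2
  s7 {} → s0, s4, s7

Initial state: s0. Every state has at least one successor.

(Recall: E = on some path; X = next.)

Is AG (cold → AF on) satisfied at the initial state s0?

Violated

States satisfying cold → AF on: {s0, s1, s2, s4, s5, s6, s7}.
States satisfying AG (cold → AF on): ∅.
s3 is reachable from s0 and violates cold → AF on, so AG fails at s0.
s0 ∉ Sat(AG (cold → AF on)).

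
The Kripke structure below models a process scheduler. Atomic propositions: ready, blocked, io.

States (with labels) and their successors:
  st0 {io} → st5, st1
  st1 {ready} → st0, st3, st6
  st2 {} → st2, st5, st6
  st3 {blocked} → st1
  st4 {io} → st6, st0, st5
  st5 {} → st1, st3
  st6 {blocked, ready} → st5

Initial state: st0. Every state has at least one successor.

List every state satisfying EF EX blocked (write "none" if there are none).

States satisfying EX blocked: {st1, st2, st4, st5}.
States satisfying EF EX blocked: {st0, st1, st2, st3, st4, st5, st6}.

{st0, st1, st2, st3, st4, st5, st6}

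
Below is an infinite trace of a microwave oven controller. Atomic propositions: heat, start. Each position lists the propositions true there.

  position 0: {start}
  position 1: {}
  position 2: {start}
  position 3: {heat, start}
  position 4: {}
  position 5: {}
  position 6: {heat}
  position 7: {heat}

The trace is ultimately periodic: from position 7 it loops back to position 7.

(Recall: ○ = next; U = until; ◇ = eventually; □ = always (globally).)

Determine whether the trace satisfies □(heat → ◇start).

heat → ◇start must hold at every position from 0 onward. It fails at position 6, so □(heat → ◇start) is false.
Positions where heat holds: 3, 6, 7.
Check ◇start at each: 3→ok, 6→fails, 7→fails.

Does not hold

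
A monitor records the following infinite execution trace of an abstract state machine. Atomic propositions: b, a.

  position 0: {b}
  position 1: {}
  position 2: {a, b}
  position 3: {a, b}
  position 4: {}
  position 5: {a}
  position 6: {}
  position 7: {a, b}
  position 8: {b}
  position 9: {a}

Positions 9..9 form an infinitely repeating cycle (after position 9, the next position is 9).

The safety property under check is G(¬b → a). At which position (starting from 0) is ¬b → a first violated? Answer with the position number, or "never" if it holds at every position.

Check ¬b → a at each position in order: 0 ✓.
At position 1 the labels are {}, so ¬b → a is false there. This is the first violation.

1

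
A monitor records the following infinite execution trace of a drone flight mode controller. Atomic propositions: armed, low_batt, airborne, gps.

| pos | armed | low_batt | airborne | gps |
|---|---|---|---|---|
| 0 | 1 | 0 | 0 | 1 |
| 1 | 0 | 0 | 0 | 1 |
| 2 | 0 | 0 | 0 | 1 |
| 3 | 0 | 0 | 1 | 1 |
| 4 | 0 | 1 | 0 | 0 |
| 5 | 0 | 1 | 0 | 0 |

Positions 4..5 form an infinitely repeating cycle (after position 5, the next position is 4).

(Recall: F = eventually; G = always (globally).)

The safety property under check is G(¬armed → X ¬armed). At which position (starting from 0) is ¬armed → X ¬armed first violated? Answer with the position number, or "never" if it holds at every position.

¬armed → X ¬armed holds at every position 0..5, and those are all the positions the trace ever visits, so the invariant G(¬armed → X ¬armed) is never violated.

never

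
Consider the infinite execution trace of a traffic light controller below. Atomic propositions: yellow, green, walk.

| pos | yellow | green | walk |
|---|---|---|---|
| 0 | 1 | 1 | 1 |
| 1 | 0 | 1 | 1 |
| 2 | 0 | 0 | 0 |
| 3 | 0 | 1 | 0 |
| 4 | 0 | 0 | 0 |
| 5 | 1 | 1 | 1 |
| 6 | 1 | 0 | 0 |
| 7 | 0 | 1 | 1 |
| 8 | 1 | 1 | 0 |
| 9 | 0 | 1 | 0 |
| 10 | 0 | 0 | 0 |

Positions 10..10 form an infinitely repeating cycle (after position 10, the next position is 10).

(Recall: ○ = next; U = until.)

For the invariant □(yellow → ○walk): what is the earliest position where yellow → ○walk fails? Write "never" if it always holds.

Check yellow → ○walk at each position in order: 0 ✓, 1 ✓, 2 ✓, 3 ✓, 4 ✓.
At position 5 the labels are {green, walk, yellow} and the next position 6 has {yellow}, so yellow → ○walk is false there. This is the first violation.

5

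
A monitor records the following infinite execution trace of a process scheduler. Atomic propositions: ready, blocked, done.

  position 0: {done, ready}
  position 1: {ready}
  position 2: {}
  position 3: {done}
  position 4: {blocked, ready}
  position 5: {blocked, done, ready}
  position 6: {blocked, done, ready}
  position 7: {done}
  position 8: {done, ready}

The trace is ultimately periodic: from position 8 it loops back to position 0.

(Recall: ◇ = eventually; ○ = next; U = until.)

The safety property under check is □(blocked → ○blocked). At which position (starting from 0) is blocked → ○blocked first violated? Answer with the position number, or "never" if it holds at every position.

6

Check blocked → ○blocked at each position in order: 0 ✓, 1 ✓, 2 ✓, 3 ✓, 4 ✓, 5 ✓.
At position 6 the labels are {blocked, done, ready} and the next position 7 has {done}, so blocked → ○blocked is false there. This is the first violation.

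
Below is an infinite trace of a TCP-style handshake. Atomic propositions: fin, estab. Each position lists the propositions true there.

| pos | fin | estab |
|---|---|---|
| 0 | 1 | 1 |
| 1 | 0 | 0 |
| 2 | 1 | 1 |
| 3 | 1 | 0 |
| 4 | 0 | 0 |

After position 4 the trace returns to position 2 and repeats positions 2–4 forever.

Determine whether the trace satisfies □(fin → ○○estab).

Does not hold

fin → ○○estab must hold at every position from 0 onward. It fails at position 2, so □(fin → ○○estab) is false.
Positions where fin holds: 0, 2, 3.
Check ○○estab at each: 0→ok, 2→fails, 3→ok.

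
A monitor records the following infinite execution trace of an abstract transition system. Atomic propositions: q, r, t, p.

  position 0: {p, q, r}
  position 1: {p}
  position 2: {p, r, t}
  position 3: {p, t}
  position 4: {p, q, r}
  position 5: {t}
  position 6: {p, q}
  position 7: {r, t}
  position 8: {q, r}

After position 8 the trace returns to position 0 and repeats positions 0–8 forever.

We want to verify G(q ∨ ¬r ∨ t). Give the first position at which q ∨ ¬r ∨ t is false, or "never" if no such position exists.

q ∨ ¬r ∨ t holds at every position 0..8, and those are all the positions the trace ever visits, so the invariant G(q ∨ ¬r ∨ t) is never violated.

never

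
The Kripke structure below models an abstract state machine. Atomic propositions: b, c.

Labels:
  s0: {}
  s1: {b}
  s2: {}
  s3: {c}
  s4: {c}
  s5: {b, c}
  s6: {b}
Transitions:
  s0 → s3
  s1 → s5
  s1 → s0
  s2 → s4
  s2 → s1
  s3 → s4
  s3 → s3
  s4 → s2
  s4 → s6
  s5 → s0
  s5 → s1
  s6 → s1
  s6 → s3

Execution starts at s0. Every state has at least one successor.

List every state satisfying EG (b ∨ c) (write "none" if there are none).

{s1, s3, s4, s5, s6}

States satisfying b ∨ c: {s1, s3, s4, s5, s6}.
States satisfying EG (b ∨ c): {s1, s3, s4, s5, s6}.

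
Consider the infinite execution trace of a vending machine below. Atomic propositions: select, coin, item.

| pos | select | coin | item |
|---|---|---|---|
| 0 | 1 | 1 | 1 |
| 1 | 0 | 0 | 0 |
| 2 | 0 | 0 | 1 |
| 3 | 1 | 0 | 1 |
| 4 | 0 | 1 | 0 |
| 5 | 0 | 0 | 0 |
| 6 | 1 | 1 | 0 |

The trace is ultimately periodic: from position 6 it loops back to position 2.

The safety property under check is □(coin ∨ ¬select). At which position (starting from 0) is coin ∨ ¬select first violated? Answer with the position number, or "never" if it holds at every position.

Check coin ∨ ¬select at each position in order: 0 ✓, 1 ✓, 2 ✓.
At position 3 the labels are {item, select}, so coin ∨ ¬select is false there. This is the first violation.

3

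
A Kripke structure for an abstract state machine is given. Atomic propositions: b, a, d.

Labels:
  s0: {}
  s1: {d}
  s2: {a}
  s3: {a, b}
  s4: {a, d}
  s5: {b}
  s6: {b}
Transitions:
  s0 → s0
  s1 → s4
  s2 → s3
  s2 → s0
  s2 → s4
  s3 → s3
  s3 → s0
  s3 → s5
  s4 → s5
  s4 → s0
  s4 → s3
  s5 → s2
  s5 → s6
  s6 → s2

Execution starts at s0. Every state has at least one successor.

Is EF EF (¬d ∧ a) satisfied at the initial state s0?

States satisfying EF (¬d ∧ a): {s1, s2, s3, s4, s5, s6}.
States satisfying EF EF (¬d ∧ a): {s1, s2, s3, s4, s5, s6}.
No suitable path/successor from s0 witnesses the formula.
s0 ∉ Sat(EF EF (¬d ∧ a)).

Violated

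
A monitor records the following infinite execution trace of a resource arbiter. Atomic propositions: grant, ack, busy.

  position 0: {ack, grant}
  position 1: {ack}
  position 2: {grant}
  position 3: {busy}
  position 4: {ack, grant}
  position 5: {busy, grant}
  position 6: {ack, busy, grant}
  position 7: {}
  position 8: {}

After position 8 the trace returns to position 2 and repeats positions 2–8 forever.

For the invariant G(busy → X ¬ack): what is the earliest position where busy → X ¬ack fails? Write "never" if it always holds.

3

Check busy → X ¬ack at each position in order: 0 ✓, 1 ✓, 2 ✓.
At position 3 the labels are {busy} and the next position 4 has {ack, grant}, so busy → X ¬ack is false there. This is the first violation.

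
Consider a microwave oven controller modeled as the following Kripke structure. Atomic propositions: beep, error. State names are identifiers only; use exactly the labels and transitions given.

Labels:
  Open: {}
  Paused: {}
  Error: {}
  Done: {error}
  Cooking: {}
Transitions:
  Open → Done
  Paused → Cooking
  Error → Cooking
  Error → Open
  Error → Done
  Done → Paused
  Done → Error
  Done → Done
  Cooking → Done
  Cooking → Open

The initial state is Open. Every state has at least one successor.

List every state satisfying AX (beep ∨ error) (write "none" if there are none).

{Open}

States satisfying beep ∨ error: {Done}.
States satisfying AX (beep ∨ error): {Open}.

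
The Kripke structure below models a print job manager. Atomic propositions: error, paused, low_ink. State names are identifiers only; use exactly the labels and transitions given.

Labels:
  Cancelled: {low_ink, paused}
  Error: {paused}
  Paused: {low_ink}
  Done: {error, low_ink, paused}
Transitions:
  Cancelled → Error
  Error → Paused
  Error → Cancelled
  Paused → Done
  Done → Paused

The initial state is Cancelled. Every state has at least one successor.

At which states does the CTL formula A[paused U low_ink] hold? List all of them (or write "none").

States satisfying paused: {Cancelled, Error, Done}.
States satisfying low_ink: {Cancelled, Paused, Done}.
States satisfying A[paused U low_ink]: {Cancelled, Error, Paused, Done}.

{Cancelled, Error, Paused, Done}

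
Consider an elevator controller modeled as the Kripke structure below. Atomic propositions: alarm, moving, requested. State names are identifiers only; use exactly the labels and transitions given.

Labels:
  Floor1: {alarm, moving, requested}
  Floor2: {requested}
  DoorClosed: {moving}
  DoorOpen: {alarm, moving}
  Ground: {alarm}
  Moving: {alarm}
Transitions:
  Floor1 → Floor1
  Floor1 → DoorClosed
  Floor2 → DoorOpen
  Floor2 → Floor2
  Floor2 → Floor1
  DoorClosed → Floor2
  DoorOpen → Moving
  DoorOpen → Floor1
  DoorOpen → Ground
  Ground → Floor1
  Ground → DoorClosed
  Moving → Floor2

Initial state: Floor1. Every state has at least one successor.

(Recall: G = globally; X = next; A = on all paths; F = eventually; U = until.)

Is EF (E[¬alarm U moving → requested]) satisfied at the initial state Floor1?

States satisfying E[¬alarm U moving → requested]: {Floor1, Floor2, DoorClosed, Ground, Moving}.
States satisfying EF (E[¬alarm U moving → requested]): {Floor1, Floor2, DoorClosed, DoorOpen, Ground, Moving}.
Some path from Floor1 reaches a state where E[¬alarm U moving → requested] holds.
Floor1 ∈ Sat(EF (E[¬alarm U moving → requested])).

Holds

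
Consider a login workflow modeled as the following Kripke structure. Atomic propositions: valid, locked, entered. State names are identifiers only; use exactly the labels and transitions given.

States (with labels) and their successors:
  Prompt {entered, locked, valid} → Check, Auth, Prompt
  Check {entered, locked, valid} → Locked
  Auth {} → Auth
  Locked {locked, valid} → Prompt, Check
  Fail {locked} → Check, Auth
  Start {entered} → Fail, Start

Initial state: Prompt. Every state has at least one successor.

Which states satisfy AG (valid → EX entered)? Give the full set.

{Auth}

States satisfying valid → EX entered: {Prompt, Auth, Locked, Fail, Start}.
States satisfying AG (valid → EX entered): {Auth}.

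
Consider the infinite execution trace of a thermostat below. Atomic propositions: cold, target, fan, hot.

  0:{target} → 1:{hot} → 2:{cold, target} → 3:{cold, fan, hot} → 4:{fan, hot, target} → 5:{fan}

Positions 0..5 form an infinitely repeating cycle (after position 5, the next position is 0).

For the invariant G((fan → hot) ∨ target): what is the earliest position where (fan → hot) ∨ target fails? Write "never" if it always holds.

Check (fan → hot) ∨ target at each position in order: 0 ✓, 1 ✓, 2 ✓, 3 ✓, 4 ✓.
At position 5 the labels are {fan}, so (fan → hot) ∨ target is false there. This is the first violation.

5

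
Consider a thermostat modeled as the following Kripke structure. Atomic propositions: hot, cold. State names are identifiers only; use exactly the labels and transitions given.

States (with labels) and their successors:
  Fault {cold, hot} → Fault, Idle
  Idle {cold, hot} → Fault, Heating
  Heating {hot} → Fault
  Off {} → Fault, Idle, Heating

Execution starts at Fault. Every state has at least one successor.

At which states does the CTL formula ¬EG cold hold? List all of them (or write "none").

{Heating, Off}

States satisfying cold: {Fault, Idle}.
States satisfying EG cold: {Fault, Idle}.
States satisfying ¬EG cold: {Heating, Off}.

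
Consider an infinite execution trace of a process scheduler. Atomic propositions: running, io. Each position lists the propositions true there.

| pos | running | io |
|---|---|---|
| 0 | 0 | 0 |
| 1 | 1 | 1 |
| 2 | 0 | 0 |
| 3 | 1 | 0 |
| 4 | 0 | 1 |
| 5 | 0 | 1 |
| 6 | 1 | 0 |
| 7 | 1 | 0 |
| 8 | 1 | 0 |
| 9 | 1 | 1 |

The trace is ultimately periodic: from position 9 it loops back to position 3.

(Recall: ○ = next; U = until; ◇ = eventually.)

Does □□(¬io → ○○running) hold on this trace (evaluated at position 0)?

□(¬io → ○○running) must hold at every position from 0 onward. It fails at position 0, so □□(¬io → ○○running) is false.

Violated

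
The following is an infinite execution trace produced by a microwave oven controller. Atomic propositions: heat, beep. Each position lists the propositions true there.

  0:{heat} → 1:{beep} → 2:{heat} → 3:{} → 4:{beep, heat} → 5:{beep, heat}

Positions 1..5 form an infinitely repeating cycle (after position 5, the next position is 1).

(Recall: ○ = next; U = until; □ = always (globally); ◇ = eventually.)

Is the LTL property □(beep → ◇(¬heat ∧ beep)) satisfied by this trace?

Satisfied

beep → ◇(¬heat ∧ beep) holds at every position 0..5, and those are all positions ever visited, so □(beep → ◇(¬heat ∧ beep)) holds.
Positions where beep holds: 1, 4, 5.
Check ◇(¬heat ∧ beep) at each: 1→ok, 4→ok, 5→ok.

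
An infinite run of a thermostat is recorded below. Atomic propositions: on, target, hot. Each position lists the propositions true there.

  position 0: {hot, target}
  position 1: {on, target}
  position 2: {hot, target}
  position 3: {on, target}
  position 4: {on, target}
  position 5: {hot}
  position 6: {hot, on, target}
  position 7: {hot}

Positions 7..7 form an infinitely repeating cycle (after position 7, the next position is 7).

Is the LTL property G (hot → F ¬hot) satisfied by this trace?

No

hot → F ¬hot must hold at every position from 0 onward. It fails at position 5, so G (hot → F ¬hot) is false.
Positions where hot holds: 0, 2, 5, 6, 7.
Check F ¬hot at each: 0→ok, 2→ok, 5→fails, 6→fails, 7→fails.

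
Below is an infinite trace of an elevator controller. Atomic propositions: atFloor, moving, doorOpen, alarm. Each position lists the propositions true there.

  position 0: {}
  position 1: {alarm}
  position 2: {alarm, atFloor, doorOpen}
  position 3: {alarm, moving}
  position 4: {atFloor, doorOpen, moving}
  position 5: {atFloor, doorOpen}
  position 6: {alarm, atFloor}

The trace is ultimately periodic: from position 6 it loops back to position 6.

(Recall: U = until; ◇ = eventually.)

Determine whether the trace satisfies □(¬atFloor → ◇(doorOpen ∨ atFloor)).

¬atFloor → ◇(doorOpen ∨ atFloor) holds at every position 0..6, and those are all positions ever visited, so □(¬atFloor → ◇(doorOpen ∨ atFloor)) holds.
Positions where ¬atFloor holds: 0, 1, 3.
Check ◇(doorOpen ∨ atFloor) at each: 0→ok, 1→ok, 3→ok.

Holds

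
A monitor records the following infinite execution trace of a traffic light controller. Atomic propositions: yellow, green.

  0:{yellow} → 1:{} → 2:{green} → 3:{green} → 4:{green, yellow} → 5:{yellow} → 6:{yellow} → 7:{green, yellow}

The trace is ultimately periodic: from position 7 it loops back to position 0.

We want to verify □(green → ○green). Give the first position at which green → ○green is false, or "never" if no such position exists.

4

Check green → ○green at each position in order: 0 ✓, 1 ✓, 2 ✓, 3 ✓.
At position 4 the labels are {green, yellow} and the next position 5 has {yellow}, so green → ○green is false there. This is the first violation.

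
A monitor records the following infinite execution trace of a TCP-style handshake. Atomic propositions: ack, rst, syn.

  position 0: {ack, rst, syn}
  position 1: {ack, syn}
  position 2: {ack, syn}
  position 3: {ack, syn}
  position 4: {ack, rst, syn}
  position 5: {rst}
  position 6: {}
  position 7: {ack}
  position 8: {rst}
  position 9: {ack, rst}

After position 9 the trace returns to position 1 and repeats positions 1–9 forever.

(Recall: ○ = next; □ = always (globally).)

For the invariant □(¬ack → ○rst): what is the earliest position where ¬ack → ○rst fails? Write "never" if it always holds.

5

Check ¬ack → ○rst at each position in order: 0 ✓, 1 ✓, 2 ✓, 3 ✓, 4 ✓.
At position 5 the labels are {rst} and the next position 6 has {}, so ¬ack → ○rst is false there. This is the first violation.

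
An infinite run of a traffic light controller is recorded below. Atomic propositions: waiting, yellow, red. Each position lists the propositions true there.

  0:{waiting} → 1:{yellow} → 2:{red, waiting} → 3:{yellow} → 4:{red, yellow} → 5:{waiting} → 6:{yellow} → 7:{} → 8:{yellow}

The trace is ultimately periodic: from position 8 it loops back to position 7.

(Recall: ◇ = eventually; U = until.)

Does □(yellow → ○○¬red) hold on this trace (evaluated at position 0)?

yellow → ○○¬red holds at every position 0..8, and those are all positions ever visited, so □(yellow → ○○¬red) holds.
Positions where yellow holds: 1, 3, 4, 6, 8.
Check ○○¬red at each: 1→ok, 3→ok, 4→ok, 6→ok, 8→ok.

Holds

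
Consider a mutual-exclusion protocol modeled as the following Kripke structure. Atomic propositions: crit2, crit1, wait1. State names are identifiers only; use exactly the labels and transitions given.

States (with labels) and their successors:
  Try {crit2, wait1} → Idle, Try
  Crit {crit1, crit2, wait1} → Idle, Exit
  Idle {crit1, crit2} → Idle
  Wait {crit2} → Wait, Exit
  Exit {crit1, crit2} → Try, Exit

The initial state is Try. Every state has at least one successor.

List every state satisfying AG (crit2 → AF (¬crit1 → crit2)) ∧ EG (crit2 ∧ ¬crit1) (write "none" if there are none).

{Try, Wait}

States satisfying crit2 → AF (¬crit1 → crit2): {Try, Crit, Idle, Wait, Exit}.
States satisfying AG (crit2 → AF (¬crit1 → crit2)): {Try, Crit, Idle, Wait, Exit}.
States satisfying crit2 ∧ ¬crit1: {Try, Wait}.
States satisfying EG (crit2 ∧ ¬crit1): {Try, Wait}.
States satisfying AG (crit2 → AF (¬crit1 → crit2)) ∧ EG (crit2 ∧ ¬crit1): {Try, Wait}.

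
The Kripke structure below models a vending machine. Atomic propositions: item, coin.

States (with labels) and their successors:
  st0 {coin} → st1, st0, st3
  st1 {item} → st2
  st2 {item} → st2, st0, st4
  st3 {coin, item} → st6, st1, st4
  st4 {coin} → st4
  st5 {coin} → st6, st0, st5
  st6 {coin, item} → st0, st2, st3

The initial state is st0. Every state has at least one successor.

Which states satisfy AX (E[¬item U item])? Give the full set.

{st0, st1, st5, st6}

States satisfying E[¬item U item]: {st0, st1, st2, st3, st5, st6}.
States satisfying AX (E[¬item U item]): {st0, st1, st5, st6}.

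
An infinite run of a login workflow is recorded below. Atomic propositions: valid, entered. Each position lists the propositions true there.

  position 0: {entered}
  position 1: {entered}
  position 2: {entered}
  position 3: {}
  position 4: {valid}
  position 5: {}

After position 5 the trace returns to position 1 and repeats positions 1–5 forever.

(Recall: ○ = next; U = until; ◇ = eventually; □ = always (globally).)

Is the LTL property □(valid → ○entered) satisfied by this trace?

valid → ○entered must hold at every position from 0 onward. It fails at position 4, so □(valid → ○entered) is false.
Positions where valid holds: 4.
Check ○entered at each: 4→fails.

No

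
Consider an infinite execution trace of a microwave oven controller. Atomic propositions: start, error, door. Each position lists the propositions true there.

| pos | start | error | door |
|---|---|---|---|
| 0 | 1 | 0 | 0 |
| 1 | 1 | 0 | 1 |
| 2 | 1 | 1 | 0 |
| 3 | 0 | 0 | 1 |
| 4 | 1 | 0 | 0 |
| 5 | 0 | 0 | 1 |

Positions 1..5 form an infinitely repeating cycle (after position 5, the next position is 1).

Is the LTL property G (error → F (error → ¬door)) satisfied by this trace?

Yes

error → F (error → ¬door) holds at every position 0..5, and those are all positions ever visited, so G (error → F (error → ¬door)) holds.
Positions where error holds: 2.
Check F (error → ¬door) at each: 2→ok.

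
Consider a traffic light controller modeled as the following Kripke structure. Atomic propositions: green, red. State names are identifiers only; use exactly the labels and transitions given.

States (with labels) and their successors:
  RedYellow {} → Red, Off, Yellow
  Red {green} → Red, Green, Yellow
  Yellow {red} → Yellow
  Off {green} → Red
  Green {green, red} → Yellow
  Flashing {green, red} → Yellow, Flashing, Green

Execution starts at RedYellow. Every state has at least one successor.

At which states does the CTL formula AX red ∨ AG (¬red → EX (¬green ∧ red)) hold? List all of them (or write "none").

States satisfying red: {Yellow, Green, Flashing}.
States satisfying AX red: {Yellow, Green, Flashing}.
States satisfying ¬red → EX (¬green ∧ red): {RedYellow, Red, Yellow, Green, Flashing}.
States satisfying AG (¬red → EX (¬green ∧ red)): {Red, Yellow, Green, Flashing}.
States satisfying AX red ∨ AG (¬red → EX (¬green ∧ red)): {Red, Yellow, Green, Flashing}.

{Red, Yellow, Green, Flashing}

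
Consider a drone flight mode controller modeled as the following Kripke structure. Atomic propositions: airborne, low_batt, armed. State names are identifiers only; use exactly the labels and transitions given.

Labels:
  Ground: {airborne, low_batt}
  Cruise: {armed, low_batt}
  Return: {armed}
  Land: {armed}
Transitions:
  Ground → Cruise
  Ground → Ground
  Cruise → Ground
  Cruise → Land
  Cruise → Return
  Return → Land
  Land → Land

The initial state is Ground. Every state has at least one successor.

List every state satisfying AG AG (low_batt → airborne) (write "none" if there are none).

States satisfying AG (low_batt → airborne): {Return, Land}.
States satisfying AG AG (low_batt → airborne): {Return, Land}.

{Return, Land}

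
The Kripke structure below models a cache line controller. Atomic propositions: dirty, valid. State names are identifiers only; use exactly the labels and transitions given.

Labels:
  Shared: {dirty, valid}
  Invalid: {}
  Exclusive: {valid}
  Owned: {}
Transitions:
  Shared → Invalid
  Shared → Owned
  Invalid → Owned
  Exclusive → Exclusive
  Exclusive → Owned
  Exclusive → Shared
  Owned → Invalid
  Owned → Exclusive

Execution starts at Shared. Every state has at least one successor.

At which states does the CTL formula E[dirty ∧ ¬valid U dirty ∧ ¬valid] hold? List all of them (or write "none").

none

States satisfying dirty ∧ ¬valid: ∅.
States satisfying E[dirty ∧ ¬valid U dirty ∧ ¬valid]: ∅.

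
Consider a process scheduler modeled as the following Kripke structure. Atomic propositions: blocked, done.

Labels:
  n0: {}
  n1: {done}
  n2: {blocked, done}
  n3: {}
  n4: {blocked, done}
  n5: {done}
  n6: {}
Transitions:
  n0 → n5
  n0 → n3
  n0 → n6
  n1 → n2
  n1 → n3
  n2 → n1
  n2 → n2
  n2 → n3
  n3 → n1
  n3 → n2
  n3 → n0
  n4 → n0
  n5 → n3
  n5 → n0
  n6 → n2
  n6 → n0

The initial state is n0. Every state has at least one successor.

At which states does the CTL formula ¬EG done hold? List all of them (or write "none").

{n0, n3, n4, n5, n6}

States satisfying done: {n1, n2, n4, n5}.
States satisfying EG done: {n1, n2}.
States satisfying ¬EG done: {n0, n3, n4, n5, n6}.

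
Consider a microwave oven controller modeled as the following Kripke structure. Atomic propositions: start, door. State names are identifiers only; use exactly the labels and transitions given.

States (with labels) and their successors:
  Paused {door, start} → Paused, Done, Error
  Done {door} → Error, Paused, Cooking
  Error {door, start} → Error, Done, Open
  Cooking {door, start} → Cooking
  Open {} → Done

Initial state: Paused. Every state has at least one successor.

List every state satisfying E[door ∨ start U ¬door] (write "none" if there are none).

States satisfying door ∨ start: {Paused, Done, Error, Cooking}.
States satisfying ¬door: {Open}.
States satisfying E[door ∨ start U ¬door]: {Paused, Done, Error, Open}.

{Paused, Done, Error, Open}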